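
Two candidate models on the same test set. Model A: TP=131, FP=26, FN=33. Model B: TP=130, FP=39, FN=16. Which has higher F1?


Model A: P=131/157=0.8344, R=131/164=0.7988, F1=2PR/(P+R)=2TP/(2TP+FP+FN)=262/321=0.8162
Model B: P=130/169=0.7692, R=130/146=0.8904, F1=2PR/(P+R)=2TP/(2TP+FP+FN)=260/315=0.8254
0.8162 < 0.8254 → Model B

Model B


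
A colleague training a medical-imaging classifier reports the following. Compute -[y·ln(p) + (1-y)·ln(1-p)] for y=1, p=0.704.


BCE = -[y·ln(p) + (1-y)·ln(1-p)]
= -1·ln(0.704) - 0
= -ln(0.704) = 0.351

0.351


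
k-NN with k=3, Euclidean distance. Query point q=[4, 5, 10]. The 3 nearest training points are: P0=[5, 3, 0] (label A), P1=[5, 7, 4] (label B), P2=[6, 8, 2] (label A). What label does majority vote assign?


d(q,P0) = 10.247  (label A)
d(q,P1) = 6.4031  (label B)
d(q,P2) = 8.775  (label A)
Votes: A=2, B=1
Majority → A

A


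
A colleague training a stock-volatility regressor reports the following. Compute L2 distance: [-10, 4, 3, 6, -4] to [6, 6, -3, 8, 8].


d = √((-10-6)² + (4-6)² + (3+ 3)² + (6-8)² + (-4-8)²)
  = √(256 + 4 + 36 + 4 + 144)
  = √444 = 21.0713

21.0713


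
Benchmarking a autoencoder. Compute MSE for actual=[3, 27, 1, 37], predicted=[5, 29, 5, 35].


Squared errors: (3-5)²=4, (27-29)²=4, (1-5)²=16, (37-35)²=4
Sum = 28
MSE = 28/4 = 7

7


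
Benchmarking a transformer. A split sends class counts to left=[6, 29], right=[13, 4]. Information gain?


Parent = [19, 33], H_parent = 0.9471
H_left = 0.661 (n=35), H_right = 0.7871 (n=17)
H_children = (35/52)·0.661 + (17/52)·0.7871 = 0.7022
IG = 0.9471 - 0.7022 = 0.2449

0.2449


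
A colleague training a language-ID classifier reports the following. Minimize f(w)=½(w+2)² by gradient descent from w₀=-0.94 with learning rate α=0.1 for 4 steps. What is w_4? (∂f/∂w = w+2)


step 1: grad = -0.94+2 = 1.06; w = -0.94 - 0.1·(1.06) = -1.046
step 2: grad = -1.046+2 = 0.954; w = -1.046 - 0.1·(0.954) = -1.1414
step 3: grad = -1.1414+2 = 0.8586; w = -1.1414 - 0.1·(0.8586) = -1.22726
step 4: grad = -1.22726+2 = 0.77274; w = -1.22726 - 0.1·(0.77274) = -1.304534

-1.304534


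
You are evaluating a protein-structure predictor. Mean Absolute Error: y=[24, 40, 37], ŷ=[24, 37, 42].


Absolute errors: |24-24|=0, |40-37|=3, |37-42|=5
Sum = 8
MAE = 8/3 = 8/3

8/3


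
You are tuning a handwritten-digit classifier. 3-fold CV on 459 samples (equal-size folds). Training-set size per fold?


Fold size = 459/3 = 153
Training per fold = 459 - 153 = 306

306


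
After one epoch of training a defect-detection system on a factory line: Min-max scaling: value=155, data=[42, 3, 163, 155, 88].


min=3, max=163
(155-3)/(163-3) = 152/160 = 0.95

0.95


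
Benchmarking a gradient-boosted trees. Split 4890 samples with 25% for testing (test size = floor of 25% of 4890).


Test = ⌊4890·25/100⌋ = 1222
Train = 4890 - 1222 = 3668

Train: 3668, Test: 1222


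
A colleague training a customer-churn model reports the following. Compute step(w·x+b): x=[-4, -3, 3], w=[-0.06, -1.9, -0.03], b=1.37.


z = (-4)·(-0.06) + (-3)·(-1.9) + (3)·(-0.03) + 1.37
  = 7.22
step(z) = 1 (z≥0)

1


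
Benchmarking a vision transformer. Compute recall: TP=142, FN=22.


Recall = TP/(TP+FN)
= 142/(142+22)
= 142/164 = 86.59%

86.59%


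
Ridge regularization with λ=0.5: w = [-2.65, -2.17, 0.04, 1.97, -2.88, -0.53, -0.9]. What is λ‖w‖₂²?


‖w‖₂² = (-2.65)² + (-2.17)² + (0.04)² + (1.97)² + (-2.88)² + (-0.53)² + (-0.9)²
     = 7.0225 + 4.7089 + 0.0016 + 3.8809 + 8.2944 + 0.2809 + 0.81
     = 24.9992
λ·‖w‖₂² = 0.5·24.9992 = 12.4996

12.4996


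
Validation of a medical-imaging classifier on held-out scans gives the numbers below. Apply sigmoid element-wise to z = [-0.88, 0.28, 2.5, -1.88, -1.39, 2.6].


σ(-0.88) = 1/(1+e^0.88) = 0.2932
σ(0.28) = 1/(1+e^-0.28) = 0.5695
σ(2.5) = 1/(1+e^-2.5) = 0.9241
σ(-1.88) = 1/(1+e^1.88) = 0.1324
σ(-1.39) = 1/(1+e^1.39) = 0.1994
σ(2.6) = 1/(1+e^-2.6) = 0.9309
result = [0.2932, 0.5695, 0.9241, 0.1324, 0.1994, 0.9309]

[0.2932, 0.5695, 0.9241, 0.1324, 0.1994, 0.9309]


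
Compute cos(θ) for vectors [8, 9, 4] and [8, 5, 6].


A·B = 8·8 + 9·5 + 4·6 = 133
‖A‖ = √161 = 12.6886, ‖B‖ = √125 = 11.1803
cos = 133/(√161·√125) = 133/√20125 = 0.9375

0.9375


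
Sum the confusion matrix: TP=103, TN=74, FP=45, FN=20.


Total = TP + TN + FP + FN
= 103 + 74 + 45 + 20
= 242
(Predicted positive: 148, predicted negative: 94)

242


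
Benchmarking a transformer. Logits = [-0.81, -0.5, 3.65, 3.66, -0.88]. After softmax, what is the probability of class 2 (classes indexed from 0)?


Exponentials: e^-0.81=0.4449, e^-0.5=0.6065, e^3.65=38.4747, e^3.66=38.8613, e^-0.88=0.4148
Sum = 78.8022
Softmax = [0.0056, 0.0077, 0.4882, 0.4932, 0.0053]
p[2] = 38.4747/78.8022 = 0.4882

0.4882


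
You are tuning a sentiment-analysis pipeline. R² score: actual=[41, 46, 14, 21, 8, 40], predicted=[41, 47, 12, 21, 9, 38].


ȳ = 28.3333
SS_res = Σ(y-ŷ)² = 10
SS_tot = Σ(y-ȳ)² = 1281.33
R² = 1 - SS_res/SS_tot = 1 - 0.0078 = 0.9922

0.9922


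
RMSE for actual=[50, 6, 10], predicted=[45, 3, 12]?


MSE = 38/3 = 12.6667
RMSE = √(38/3) = 3.559

3.559


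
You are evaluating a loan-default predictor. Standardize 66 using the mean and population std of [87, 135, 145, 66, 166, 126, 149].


μ = 124.8571, σ = 33.1293
z = (66 - 124.8571)/33.1293 = -1.7766

-1.7766


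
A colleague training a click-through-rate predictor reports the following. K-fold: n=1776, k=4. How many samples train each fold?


Fold size = 1776/4 = 444
Training per fold = 1776 - 444 = 1332

1332


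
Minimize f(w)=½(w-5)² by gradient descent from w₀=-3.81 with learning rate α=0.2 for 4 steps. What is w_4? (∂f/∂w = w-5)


step 1: grad = -3.81-5 = -8.81; w = -3.81 - 0.2·(-8.81) = -2.048
step 2: grad = -2.048-5 = -7.048; w = -2.048 - 0.2·(-7.048) = -0.6384
step 3: grad = -0.6384-5 = -5.6384; w = -0.6384 - 0.2·(-5.6384) = 0.48928
step 4: grad = 0.48928-5 = -4.51072; w = 0.48928 - 0.2·(-4.51072) = 1.391424

1.391424


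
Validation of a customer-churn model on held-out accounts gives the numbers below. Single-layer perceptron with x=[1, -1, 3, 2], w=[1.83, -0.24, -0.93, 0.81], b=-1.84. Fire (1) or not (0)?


z = (1)·(1.83) + (-1)·(-0.24) + (3)·(-0.93) + (2)·(0.81) - 1.84
  = -0.94
step(z) = 0 (z<0)

0


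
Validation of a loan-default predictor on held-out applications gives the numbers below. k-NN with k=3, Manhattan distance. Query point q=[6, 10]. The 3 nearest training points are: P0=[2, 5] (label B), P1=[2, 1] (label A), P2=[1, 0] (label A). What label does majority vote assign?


d(q,P0) = 9  (label B)
d(q,P1) = 13  (label A)
d(q,P2) = 15  (label A)
Votes: A=2, B=1
Majority → A

A


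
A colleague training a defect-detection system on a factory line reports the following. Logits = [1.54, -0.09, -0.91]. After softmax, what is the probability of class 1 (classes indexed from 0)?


Exponentials: e^1.54=4.6646, e^-0.09=0.9139, e^-0.91=0.4025
Sum = 5.981
Softmax = [0.7799, 0.1528, 0.0673]
p[1] = 0.9139/5.981 = 0.1528

0.1528


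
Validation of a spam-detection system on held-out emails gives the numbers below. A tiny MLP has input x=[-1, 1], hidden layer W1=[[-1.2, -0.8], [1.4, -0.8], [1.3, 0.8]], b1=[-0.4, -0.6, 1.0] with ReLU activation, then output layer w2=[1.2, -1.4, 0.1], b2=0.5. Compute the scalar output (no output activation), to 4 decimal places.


z1[0] = (-1.2)·(-1) + (-0.8)·(1) - 0.4 = 0.0
z1[1] = (1.4)·(-1) + (-0.8)·(1) - 0.6 = -2.8
z1[2] = (1.3)·(-1) + (0.8)·(1) + 1.0 = 0.5
h = ReLU(z1) = [0.0, 0.0, 0.5]
output = (1.2)·(0.0) + (-1.4)·(0.0) + (0.1)·(0.5) + 0.5 = 0.55

0.55


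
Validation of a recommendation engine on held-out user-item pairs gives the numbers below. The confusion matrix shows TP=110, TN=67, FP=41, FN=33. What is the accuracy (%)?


Accuracy = (TP+TN)/(TP+TN+FP+FN)
= (110+67)/(251)
= 177/251 = 70.52%

70.52%


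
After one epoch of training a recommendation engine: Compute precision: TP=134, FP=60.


Precision = TP/(TP+FP)
= 134/(134+60)
= 134/194 = 69.07%

69.07%


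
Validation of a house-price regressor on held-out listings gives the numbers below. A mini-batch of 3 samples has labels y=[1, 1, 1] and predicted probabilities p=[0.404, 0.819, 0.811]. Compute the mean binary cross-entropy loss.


L[0] = -ln(0.404) = 0.9063
L[1] = -ln(0.819) = 0.1997
L[2] = -ln(0.811) = 0.2095
mean = (0.9063 + 0.1997 + 0.2095)/3 = 0.4385

0.4385


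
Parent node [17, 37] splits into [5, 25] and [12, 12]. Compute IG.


Parent = [17, 37], H_parent = 0.8987
H_left = 0.65 (n=30), H_right = 1 (n=24)
H_children = (30/54)·0.65 + (24/54)·1 = 0.8056
IG = 0.8987 - 0.8056 = 0.0931

0.0931


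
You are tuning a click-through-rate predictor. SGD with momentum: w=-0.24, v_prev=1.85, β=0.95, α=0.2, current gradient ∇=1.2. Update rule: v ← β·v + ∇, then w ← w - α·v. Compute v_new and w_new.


v_new = 0.95·1.85 + 1.2 = 1.7575 + 1.2 = 2.9575
w_new = -0.24 - 0.2·2.9575 = -0.24 - 0.5915 = -0.8315

v_new=2.9575, w_new=-0.8315


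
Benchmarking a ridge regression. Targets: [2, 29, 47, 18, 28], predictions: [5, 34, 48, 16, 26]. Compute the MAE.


Absolute errors: |2-5|=3, |29-34|=5, |47-48|=1, |18-16|=2, |28-26|=2
Sum = 13
MAE = 13/5 = 13/5

13/5


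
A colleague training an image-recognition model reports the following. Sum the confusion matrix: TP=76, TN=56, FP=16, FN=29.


Total = TP + TN + FP + FN
= 76 + 56 + 16 + 29
= 177
(Predicted positive: 92, predicted negative: 85)

177


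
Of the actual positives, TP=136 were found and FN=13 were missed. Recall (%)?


Recall = TP/(TP+FN)
= 136/(136+13)
= 136/149 = 91.28%

91.28%


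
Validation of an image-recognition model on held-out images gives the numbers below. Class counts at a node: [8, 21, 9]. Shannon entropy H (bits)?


Probabilities: [8/38, 21/38, 9/38] ≈ [0.2105, 0.5526, 0.2368]
H = -((8/38)·log₂(8/38) + (21/38)·log₂(21/38) + (9/38)·log₂(9/38))
  = 1.4382 bits

1.4382 bits


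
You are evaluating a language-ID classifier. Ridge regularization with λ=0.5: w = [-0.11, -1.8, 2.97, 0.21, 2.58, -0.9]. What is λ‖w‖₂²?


‖w‖₂² = (-0.11)² + (-1.8)² + (2.97)² + (0.21)² + (2.58)² + (-0.9)²
     = 0.0121 + 3.24 + 8.8209 + 0.0441 + 6.6564 + 0.81
     = 19.5835
λ·‖w‖₂² = 0.5·19.5835 = 9.79175

9.79175


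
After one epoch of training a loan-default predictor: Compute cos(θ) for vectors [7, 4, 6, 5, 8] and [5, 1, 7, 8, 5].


A·B = 7·5 + 4·1 + 6·7 + 5·8 + 8·5 = 161
‖A‖ = √190 = 13.784, ‖B‖ = √164 = 12.8062
cos = 161/(√190·√164) = 161/√31160 = 0.9121

0.9121


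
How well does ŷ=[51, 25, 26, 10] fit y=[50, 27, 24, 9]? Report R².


ȳ = 27.5
SS_res = Σ(y-ŷ)² = 10
SS_tot = Σ(y-ȳ)² = 861
R² = 1 - SS_res/SS_tot = 1 - 0.0116 = 0.9884

0.9884


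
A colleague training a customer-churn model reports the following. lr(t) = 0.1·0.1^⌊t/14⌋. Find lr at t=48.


n_drops = ⌊48/14⌋ = 3
lr = 0.1·0.1^3 = 0.1·0.001 = 0.0001

0.0001


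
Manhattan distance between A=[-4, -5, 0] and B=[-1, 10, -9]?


d = |-4+ 1| + |-5-10| + |0+ 9|
  = 3 + 15 + 9
  = 27

27


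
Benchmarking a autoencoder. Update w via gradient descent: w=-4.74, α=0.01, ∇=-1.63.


w_new = w - α·∇
= -4.74 - 0.01·-1.63
= -4.74 + 0.0163
= -4.7237

-4.7237


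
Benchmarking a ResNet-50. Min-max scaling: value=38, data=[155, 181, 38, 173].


min=38, max=181
(38-38)/(181-38) = 0/143 = 0.0

0.0


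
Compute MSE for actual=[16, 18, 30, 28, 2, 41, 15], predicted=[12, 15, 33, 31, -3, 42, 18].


Squared errors: (16-12)²=16, (18-15)²=9, (30-33)²=9, (28-31)²=9, (2+ 3)²=25, (41-42)²=1, (15-18)²=9
Sum = 78
MSE = 78/7 = 78/7

78/7


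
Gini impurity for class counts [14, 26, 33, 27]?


Probabilities: [14/100, 26/100, 33/100, 27/100] ≈ [0.14, 0.26, 0.33, 0.27]
Σpᵢ² = (196 + 676 + 1089 + 729)/100² = 2690/10000
Gini = 1 - Σpᵢ² = 1 - 2690/10000 = 0.731

0.731


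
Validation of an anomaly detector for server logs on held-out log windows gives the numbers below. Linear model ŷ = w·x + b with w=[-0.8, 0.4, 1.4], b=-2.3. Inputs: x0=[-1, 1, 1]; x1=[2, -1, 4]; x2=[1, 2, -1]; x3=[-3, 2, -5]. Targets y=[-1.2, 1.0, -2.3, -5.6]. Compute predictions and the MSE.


ŷ0 = (-0.8)·(-1) + (0.4)·(1) + (1.4)·(1) - 2.3 = 0.3
ŷ1 = (-0.8)·(2) + (0.4)·(-1) + (1.4)·(4) - 2.3 = 1.3
ŷ2 = (-0.8)·(1) + (0.4)·(2) + (1.4)·(-1) - 2.3 = -3.7
ŷ3 = (-0.8)·(-3) + (0.4)·(2) + (1.4)·(-5) - 2.3 = -6.1
errors² = [2.25, 0.09, 1.96, 0.25]
MSE = 4.5500/4 = 1.1375

1.1375


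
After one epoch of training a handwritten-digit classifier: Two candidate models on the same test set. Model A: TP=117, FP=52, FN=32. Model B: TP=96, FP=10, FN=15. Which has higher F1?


Model A: P=117/169=0.6923, R=117/149=0.7852, F1=2PR/(P+R)=2TP/(2TP+FP+FN)=234/318=0.7358
Model B: P=96/106=0.9057, R=96/111=0.8649, F1=2PR/(P+R)=2TP/(2TP+FP+FN)=192/217=0.8848
0.7358 < 0.8848 → Model B

Model B


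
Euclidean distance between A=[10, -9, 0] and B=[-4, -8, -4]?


d = √((10+ 4)² + (-9+ 8)² + (0+ 4)²)
  = √(196 + 1 + 16)
  = √213 = 14.5945

14.5945


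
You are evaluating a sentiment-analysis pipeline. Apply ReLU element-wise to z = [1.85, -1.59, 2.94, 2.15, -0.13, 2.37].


ReLU(1.85) = max(0, 1.85) = 1.85
ReLU(-1.59) = max(0, -1.59) = 0.0
ReLU(2.94) = max(0, 2.94) = 2.94
ReLU(2.15) = max(0, 2.15) = 2.15
ReLU(-0.13) = max(0, -0.13) = 0.0
ReLU(2.37) = max(0, 2.37) = 2.37
result = [1.85, 0.0, 2.94, 2.15, 0.0, 2.37]

[1.85, 0.0, 2.94, 2.15, 0.0, 2.37]


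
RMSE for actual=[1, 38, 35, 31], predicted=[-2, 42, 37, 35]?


MSE = 45/4 = 11.25
RMSE = √(45/4) = 3.3541

3.3541


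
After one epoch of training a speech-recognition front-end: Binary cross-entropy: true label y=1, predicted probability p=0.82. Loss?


BCE = -[y·ln(p) + (1-y)·ln(1-p)]
= -1·ln(0.82) - 0
= -ln(0.82) = 0.1985

0.1985


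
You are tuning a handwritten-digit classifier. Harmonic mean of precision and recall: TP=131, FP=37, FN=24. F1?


Precision = 131/168 = 0.7798
Recall = 131/155 = 0.8452
F1 = 2·P·R/(P+R) = 2·TP/(2·TP+FP+FN) = 262/(262+37+24) = 262/323 = 0.8111

0.8111


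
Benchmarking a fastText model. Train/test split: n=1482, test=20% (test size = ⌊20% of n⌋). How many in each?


Test = ⌊1482·20/100⌋ = 296
Train = 1482 - 296 = 1186

Train: 1186, Test: 296


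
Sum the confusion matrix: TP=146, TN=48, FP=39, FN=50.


Total = TP + TN + FP + FN
= 146 + 48 + 39 + 50
= 283
(Predicted positive: 185, predicted negative: 98)

283


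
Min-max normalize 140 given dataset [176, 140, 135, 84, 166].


min=84, max=176
(140-84)/(176-84) = 56/92 = 0.6087

0.6087


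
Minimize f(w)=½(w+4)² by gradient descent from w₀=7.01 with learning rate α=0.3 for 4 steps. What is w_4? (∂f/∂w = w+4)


step 1: grad = 7.01+4 = 11.01; w = 7.01 - 0.3·(11.01) = 3.707
step 2: grad = 3.707+4 = 7.707; w = 3.707 - 0.3·(7.707) = 1.3949
step 3: grad = 1.3949+4 = 5.3949; w = 1.3949 - 0.3·(5.3949) = -0.22357
step 4: grad = -0.22357+4 = 3.77643; w = -0.22357 - 0.3·(3.77643) = -1.356499

-1.356499


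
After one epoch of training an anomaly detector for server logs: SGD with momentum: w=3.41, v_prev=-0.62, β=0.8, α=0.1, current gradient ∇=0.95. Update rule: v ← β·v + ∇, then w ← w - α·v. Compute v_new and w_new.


v_new = 0.8·-0.62 + 0.95 = -0.496 + 0.95 = 0.454
w_new = 3.41 - 0.1·0.454 = 3.41 - 0.0454 = 3.3646

v_new=0.454, w_new=3.3646


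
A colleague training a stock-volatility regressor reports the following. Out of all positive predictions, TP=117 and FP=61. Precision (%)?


Precision = TP/(TP+FP)
= 117/(117+61)
= 117/178 = 65.73%

65.73%


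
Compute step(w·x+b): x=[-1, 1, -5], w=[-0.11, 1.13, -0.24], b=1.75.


z = (-1)·(-0.11) + (1)·(1.13) + (-5)·(-0.24) + 1.75
  = 4.19
step(z) = 1 (z≥0)

1


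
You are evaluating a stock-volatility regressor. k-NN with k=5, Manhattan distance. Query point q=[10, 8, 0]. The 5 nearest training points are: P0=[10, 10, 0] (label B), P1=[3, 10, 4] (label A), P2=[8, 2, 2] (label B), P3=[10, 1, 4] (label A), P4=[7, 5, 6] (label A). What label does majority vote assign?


d(q,P0) = 2  (label B)
d(q,P1) = 13  (label A)
d(q,P2) = 10  (label B)
d(q,P3) = 11  (label A)
d(q,P4) = 12  (label A)
Votes: A=3, B=2
Majority → A

A


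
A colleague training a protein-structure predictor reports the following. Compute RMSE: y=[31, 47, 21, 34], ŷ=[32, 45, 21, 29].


MSE = 30/4 = 7.5
RMSE = √(30/4) = 2.7386

2.7386


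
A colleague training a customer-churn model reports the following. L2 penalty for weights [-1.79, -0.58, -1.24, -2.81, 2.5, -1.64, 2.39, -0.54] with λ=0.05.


‖w‖₂² = (-1.79)² + (-0.58)² + (-1.24)² + (-2.81)² + (2.5)² + (-1.64)² + (2.39)² + (-0.54)²
     = 3.2041 + 0.3364 + 1.5376 + 7.8961 + 6.25 + 2.6896 + 5.7121 + 0.2916
     = 27.9175
λ·‖w‖₂² = 0.05·27.9175 = 1.395875

1.395875


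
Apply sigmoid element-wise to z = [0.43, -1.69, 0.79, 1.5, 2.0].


σ(0.43) = 1/(1+e^-0.43) = 0.6059
σ(-1.69) = 1/(1+e^1.69) = 0.1558
σ(0.79) = 1/(1+e^-0.79) = 0.6878
σ(1.5) = 1/(1+e^-1.5) = 0.8176
σ(2.0) = 1/(1+e^-2.0) = 0.8808
result = [0.6059, 0.1558, 0.6878, 0.8176, 0.8808]

[0.6059, 0.1558, 0.6878, 0.8176, 0.8808]


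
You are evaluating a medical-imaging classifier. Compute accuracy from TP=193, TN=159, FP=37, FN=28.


Accuracy = (TP+TN)/(TP+TN+FP+FN)
= (193+159)/(417)
= 352/417 = 84.41%

84.41%


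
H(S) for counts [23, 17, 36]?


Probabilities: [23/76, 17/76, 36/76] ≈ [0.3026, 0.2237, 0.4737]
H = -((23/76)·log₂(23/76) + (17/76)·log₂(17/76) + (36/76)·log₂(36/76))
  = 1.5157 bits

1.5157 bits


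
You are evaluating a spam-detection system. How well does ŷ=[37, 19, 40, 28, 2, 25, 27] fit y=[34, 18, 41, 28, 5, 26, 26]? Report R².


ȳ = 25.4286
SS_res = Σ(y-ŷ)² = 22
SS_tot = Σ(y-ȳ)² = 795.71
R² = 1 - SS_res/SS_tot = 1 - 0.0276 = 0.9724

0.9724


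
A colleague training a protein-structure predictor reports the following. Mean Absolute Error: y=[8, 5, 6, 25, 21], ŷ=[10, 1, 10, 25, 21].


Absolute errors: |8-10|=2, |5-1|=4, |6-10|=4, |25-25|=0, |21-21|=0
Sum = 10
MAE = 10/5 = 2

2


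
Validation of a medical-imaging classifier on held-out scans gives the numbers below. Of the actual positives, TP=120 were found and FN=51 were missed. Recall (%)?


Recall = TP/(TP+FN)
= 120/(120+51)
= 120/171 = 70.18%

70.18%


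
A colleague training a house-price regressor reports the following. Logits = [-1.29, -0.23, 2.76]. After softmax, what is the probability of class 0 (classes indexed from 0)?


Exponentials: e^-1.29=0.2753, e^-0.23=0.7945, e^2.76=15.7998
Sum = 16.8696
Softmax = [0.0163, 0.0471, 0.9366]
p[0] = 0.2753/16.8696 = 0.0163

0.0163


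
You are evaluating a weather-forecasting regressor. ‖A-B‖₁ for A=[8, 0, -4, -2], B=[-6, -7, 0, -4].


d = |8+ 6| + |0+ 7| + |-4-0| + |-2+ 4|
  = 14 + 7 + 4 + 2
  = 27

27


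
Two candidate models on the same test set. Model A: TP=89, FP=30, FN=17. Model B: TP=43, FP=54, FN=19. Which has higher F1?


Model A: P=89/119=0.7479, R=89/106=0.8396, F1=2PR/(P+R)=2TP/(2TP+FP+FN)=178/225=0.7911
Model B: P=43/97=0.4433, R=43/62=0.6935, F1=2PR/(P+R)=2TP/(2TP+FP+FN)=86/159=0.5409
0.7911 > 0.5409 → Model A

Model A


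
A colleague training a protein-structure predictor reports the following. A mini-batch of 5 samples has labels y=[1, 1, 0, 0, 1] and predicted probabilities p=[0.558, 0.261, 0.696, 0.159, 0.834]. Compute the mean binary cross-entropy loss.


L[0] = -ln(0.558) = 0.5834
L[1] = -ln(0.261) = 1.3432
L[2] = -ln(1-0.696) = -ln(0.304) = 1.1907
L[3] = -ln(1-0.159) = -ln(0.841) = 0.1732
L[4] = -ln(0.834) = 0.1815
mean = (0.5834 + 1.3432 + 1.1907 + 0.1732 + 0.1815)/5 = 0.6944

0.6944


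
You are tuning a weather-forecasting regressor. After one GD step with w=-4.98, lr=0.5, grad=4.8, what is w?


w_new = w - α·∇
= -4.98 - 0.5·4.8
= -4.98 - 2.4
= -7.38

-7.38


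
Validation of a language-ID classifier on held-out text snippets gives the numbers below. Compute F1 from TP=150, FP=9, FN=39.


Precision = 150/159 = 0.9434
Recall = 150/189 = 0.7937
F1 = 2·P·R/(P+R) = 2·TP/(2·TP+FP+FN) = 300/(300+9+39) = 300/348 = 0.8621

0.8621


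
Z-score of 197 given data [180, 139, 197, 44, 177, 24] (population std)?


μ = 126.8333, σ = 68.1308
z = (197 - 126.8333)/68.1308 = 1.0299

1.0299


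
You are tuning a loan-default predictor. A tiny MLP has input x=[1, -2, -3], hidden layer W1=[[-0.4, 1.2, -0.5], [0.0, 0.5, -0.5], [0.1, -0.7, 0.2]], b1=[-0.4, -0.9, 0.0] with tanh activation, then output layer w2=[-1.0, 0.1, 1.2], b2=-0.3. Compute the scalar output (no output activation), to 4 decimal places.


z1[0] = (-0.4)·(1) + (1.2)·(-2) + (-0.5)·(-3) - 0.4 = -1.7
z1[1] = (0.0)·(1) + (0.5)·(-2) + (-0.5)·(-3) - 0.9 = -0.4
z1[2] = (0.1)·(1) + (-0.7)·(-2) + (0.2)·(-3) + 0.0 = 0.9
h = tanh(z1) = [-0.9354, -0.3799, 0.7163]
output = (-1.0)·(-0.9354) + (0.1)·(-0.3799) + (1.2)·(0.7163) - 0.3 = 1.457

1.457


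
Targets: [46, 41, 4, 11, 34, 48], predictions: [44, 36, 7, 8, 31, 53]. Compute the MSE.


Squared errors: (46-44)²=4, (41-36)²=25, (4-7)²=9, (11-8)²=9, (34-31)²=9, (48-53)²=25
Sum = 81
MSE = 81/6 = 27/2

27/2


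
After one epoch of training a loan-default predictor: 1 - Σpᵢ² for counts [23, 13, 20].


Probabilities: [23/56, 13/56, 20/56] ≈ [0.4107, 0.2321, 0.3571]
Σpᵢ² = (529 + 169 + 400)/56² = 1098/3136
Gini = 1 - Σpᵢ² = 1 - 1098/3136 = 0.6499

0.6499


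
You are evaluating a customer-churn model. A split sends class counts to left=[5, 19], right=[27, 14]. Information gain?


Parent = [32, 33], H_parent = 0.9998
H_left = 0.7383 (n=24), H_right = 0.9262 (n=41)
H_children = (24/65)·0.7383 + (41/65)·0.9262 = 0.8568
IG = 0.9998 - 0.8568 = 0.143

0.143


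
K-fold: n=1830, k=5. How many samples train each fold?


Fold size = 1830/5 = 366
Training per fold = 1830 - 366 = 1464

1464


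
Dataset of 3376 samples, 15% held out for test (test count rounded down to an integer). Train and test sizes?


Test = ⌊3376·15/100⌋ = 506
Train = 3376 - 506 = 2870

Train: 2870, Test: 506


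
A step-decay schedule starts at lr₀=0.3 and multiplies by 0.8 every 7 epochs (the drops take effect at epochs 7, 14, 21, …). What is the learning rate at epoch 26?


n_drops = ⌊26/7⌋ = 3
lr = 0.3·0.8^3 = 0.3·0.512 = 0.1536

0.1536


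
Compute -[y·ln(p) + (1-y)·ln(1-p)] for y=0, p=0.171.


BCE = -[y·ln(p) + (1-y)·ln(1-p)]
= -0 - 1·ln(1-0.171)
= -ln(0.829) = 0.1875

0.1875


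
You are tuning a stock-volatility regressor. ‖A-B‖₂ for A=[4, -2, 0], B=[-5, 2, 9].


d = √((4+ 5)² + (-2-2)² + (0-9)²)
  = √(81 + 16 + 81)
  = √178 = 13.3417

13.3417


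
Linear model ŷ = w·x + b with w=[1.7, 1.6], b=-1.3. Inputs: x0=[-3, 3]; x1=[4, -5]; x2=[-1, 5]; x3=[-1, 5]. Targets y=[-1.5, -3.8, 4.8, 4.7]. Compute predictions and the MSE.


ŷ0 = (1.7)·(-3) + (1.6)·(3) - 1.3 = -1.6
ŷ1 = (1.7)·(4) + (1.6)·(-5) - 1.3 = -2.5
ŷ2 = (1.7)·(-1) + (1.6)·(5) - 1.3 = 5.0
ŷ3 = (1.7)·(-1) + (1.6)·(5) - 1.3 = 5.0
errors² = [0.01, 1.69, 0.04, 0.09]
MSE = 1.8300/4 = 0.4575

0.4575


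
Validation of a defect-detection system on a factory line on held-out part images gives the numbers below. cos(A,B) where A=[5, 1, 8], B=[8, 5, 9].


A·B = 5·8 + 1·5 + 8·9 = 117
‖A‖ = √90 = 9.4868, ‖B‖ = √170 = 13.0384
cos = 117/(√90·√170) = 117/√15300 = 0.9459

0.9459


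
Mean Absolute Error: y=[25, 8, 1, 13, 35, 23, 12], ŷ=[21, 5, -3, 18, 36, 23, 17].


Absolute errors: |25-21|=4, |8-5|=3, |1+ 3|=4, |13-18|=5, |35-36|=1, |23-23|=0, |12-17|=5
Sum = 22
MAE = 22/7 = 22/7

22/7


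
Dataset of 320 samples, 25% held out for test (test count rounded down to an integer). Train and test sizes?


Test = ⌊320·25/100⌋ = 80
Train = 320 - 80 = 240

Train: 240, Test: 80


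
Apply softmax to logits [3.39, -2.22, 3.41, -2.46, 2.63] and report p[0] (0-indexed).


Exponentials: e^3.39=29.666, e^-2.22=0.1086, e^3.41=30.2652, e^-2.46=0.0854, e^2.63=13.8738
Sum = 73.999
Softmax = [0.4009, 0.0015, 0.409, 0.0012, 0.1875]
p[0] = 29.666/73.999 = 0.4009

0.4009


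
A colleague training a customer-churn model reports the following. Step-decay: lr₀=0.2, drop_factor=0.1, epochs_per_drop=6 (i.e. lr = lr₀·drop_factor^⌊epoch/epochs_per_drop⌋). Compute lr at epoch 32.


n_drops = ⌊32/6⌋ = 5
lr = 0.2·0.1^5 = 0.2·0.00001 = 0.000002

0.000002


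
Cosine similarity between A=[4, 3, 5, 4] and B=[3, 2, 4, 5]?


A·B = 4·3 + 3·2 + 5·4 + 4·5 = 58
‖A‖ = √66 = 8.124, ‖B‖ = √54 = 7.3485
cos = 58/(√66·√54) = 58/√3564 = 0.9715

0.9715


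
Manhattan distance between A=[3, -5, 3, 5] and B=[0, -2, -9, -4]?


d = |3-0| + |-5+ 2| + |3+ 9| + |5+ 4|
  = 3 + 3 + 12 + 9
  = 27

27


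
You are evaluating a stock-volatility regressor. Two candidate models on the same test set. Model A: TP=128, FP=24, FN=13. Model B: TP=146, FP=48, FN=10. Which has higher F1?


Model A: P=128/152=0.8421, R=128/141=0.9078, F1=2PR/(P+R)=2TP/(2TP+FP+FN)=256/293=0.8737
Model B: P=146/194=0.7526, R=146/156=0.9359, F1=2PR/(P+R)=2TP/(2TP+FP+FN)=292/350=0.8343
0.8737 > 0.8343 → Model A

Model A


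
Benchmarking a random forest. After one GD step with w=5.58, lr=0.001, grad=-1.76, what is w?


w_new = w - α·∇
= 5.58 - 0.001·-1.76
= 5.58 + 0.00176
= 5.58176

5.58176


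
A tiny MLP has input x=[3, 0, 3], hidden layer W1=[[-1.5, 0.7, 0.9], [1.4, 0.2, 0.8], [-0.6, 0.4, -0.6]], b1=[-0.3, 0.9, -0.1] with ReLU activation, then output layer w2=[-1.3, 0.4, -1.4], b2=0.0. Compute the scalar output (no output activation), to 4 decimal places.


z1[0] = (-1.5)·(3) + (0.7)·(0) + (0.9)·(3) - 0.3 = -2.1
z1[1] = (1.4)·(3) + (0.2)·(0) + (0.8)·(3) + 0.9 = 7.5
z1[2] = (-0.6)·(3) + (0.4)·(0) + (-0.6)·(3) - 0.1 = -3.7
h = ReLU(z1) = [0.0, 7.5, 0.0]
output = (-1.3)·(0.0) + (0.4)·(7.5) + (-1.4)·(0.0) + 0.0 = 3.0

3.0


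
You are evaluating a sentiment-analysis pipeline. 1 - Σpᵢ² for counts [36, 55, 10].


Probabilities: [36/101, 55/101, 10/101] ≈ [0.3564, 0.5446, 0.099]
Σpᵢ² = (1296 + 3025 + 100)/101² = 4421/10201
Gini = 1 - Σpᵢ² = 1 - 4421/10201 = 0.5666

0.5666


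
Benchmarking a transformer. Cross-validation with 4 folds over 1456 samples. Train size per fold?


Fold size = 1456/4 = 364
Training per fold = 1456 - 364 = 1092

1092


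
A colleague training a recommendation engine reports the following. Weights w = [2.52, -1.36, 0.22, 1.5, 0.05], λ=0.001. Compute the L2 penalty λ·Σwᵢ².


‖w‖₂² = (2.52)² + (-1.36)² + (0.22)² + (1.5)² + (0.05)²
     = 6.3504 + 1.8496 + 0.0484 + 2.25 + 0.0025
     = 10.5009
λ·‖w‖₂² = 0.001·10.5009 = 0.010501

0.010501


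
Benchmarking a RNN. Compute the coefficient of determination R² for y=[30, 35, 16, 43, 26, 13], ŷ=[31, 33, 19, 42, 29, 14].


ȳ = 27.1667
SS_res = Σ(y-ŷ)² = 25
SS_tot = Σ(y-ȳ)² = 646.83
R² = 1 - SS_res/SS_tot = 1 - 0.0386 = 0.9614

0.9614


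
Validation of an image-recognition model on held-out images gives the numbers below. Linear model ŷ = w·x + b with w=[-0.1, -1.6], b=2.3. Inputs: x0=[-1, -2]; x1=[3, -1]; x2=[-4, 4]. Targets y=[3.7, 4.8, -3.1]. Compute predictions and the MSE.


ŷ0 = (-0.1)·(-1) + (-1.6)·(-2) + 2.3 = 5.6
ŷ1 = (-0.1)·(3) + (-1.6)·(-1) + 2.3 = 3.6
ŷ2 = (-0.1)·(-4) + (-1.6)·(4) + 2.3 = -3.7
errors² = [3.61, 1.44, 0.36]
MSE = 5.4100/3 = 1.8033

1.8033


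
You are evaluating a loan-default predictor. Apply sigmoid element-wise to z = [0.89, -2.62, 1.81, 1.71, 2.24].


σ(0.89) = 1/(1+e^-0.89) = 0.7089
σ(-2.62) = 1/(1+e^2.62) = 0.0679
σ(1.81) = 1/(1+e^-1.81) = 0.8594
σ(1.71) = 1/(1+e^-1.71) = 0.8468
σ(2.24) = 1/(1+e^-2.24) = 0.9038
result = [0.7089, 0.0679, 0.8594, 0.8468, 0.9038]

[0.7089, 0.0679, 0.8594, 0.8468, 0.9038]


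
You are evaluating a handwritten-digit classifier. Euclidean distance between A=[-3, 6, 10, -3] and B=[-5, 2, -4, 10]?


d = √((-3+ 5)² + (6-2)² + (10+ 4)² + (-3-10)²)
  = √(4 + 16 + 196 + 169)
  = √385 = 19.6214

19.6214


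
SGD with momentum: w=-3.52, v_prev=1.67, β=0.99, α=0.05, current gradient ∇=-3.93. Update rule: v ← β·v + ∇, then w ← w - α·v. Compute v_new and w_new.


v_new = 0.99·1.67 - 3.93 = 1.6533 - 3.93 = -2.2767
w_new = -3.52 - 0.05·-2.2767 = -3.52 + 0.113835 = -3.406165

v_new=-2.2767, w_new=-3.406165


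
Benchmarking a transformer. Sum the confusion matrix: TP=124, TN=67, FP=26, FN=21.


Total = TP + TN + FP + FN
= 124 + 67 + 26 + 21
= 238
(Predicted positive: 150, predicted negative: 88)

238


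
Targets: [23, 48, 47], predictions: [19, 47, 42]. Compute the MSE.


Squared errors: (23-19)²=16, (48-47)²=1, (47-42)²=25
Sum = 42
MSE = 42/3 = 14

14


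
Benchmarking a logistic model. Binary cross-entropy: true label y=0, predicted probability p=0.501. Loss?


BCE = -[y·ln(p) + (1-y)·ln(1-p)]
= -0 - 1·ln(1-0.501)
= -ln(0.499) = 0.6951

0.6951


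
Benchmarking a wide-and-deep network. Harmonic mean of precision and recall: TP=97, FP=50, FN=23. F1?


Precision = 97/147 = 0.6599
Recall = 97/120 = 0.8083
F1 = 2·P·R/(P+R) = 2·TP/(2·TP+FP+FN) = 194/(194+50+23) = 194/267 = 0.7266

0.7266


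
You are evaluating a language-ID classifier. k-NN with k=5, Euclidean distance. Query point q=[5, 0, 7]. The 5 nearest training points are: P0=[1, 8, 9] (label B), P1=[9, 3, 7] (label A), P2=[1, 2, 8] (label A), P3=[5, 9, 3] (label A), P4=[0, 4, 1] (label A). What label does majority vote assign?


d(q,P0) = 9.1652  (label B)
d(q,P1) = 5.0  (label A)
d(q,P2) = 4.5826  (label A)
d(q,P3) = 9.8489  (label A)
d(q,P4) = 8.775  (label A)
Votes: A=4, B=1
Majority → A

A


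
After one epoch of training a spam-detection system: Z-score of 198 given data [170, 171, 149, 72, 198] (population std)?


μ = 152, σ = 42.9185
z = (198 - 152)/42.9185 = 1.0718

1.0718


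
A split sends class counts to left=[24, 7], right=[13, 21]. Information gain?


Parent = [37, 28], H_parent = 0.9861
H_left = 0.7706 (n=31), H_right = 0.9597 (n=34)
H_children = (31/65)·0.7706 + (34/65)·0.9597 = 0.8695
IG = 0.9861 - 0.8695 = 0.1166

0.1166


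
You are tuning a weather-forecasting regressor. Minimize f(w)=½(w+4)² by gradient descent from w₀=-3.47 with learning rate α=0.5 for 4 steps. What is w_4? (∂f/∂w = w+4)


step 1: grad = -3.47+4 = 0.53; w = -3.47 - 0.5·(0.53) = -3.735
step 2: grad = -3.735+4 = 0.265; w = -3.735 - 0.5·(0.265) = -3.8675
step 3: grad = -3.8675+4 = 0.1325; w = -3.8675 - 0.5·(0.1325) = -3.93375
step 4: grad = -3.93375+4 = 0.06625; w = -3.93375 - 0.5·(0.06625) = -3.966875

-3.966875


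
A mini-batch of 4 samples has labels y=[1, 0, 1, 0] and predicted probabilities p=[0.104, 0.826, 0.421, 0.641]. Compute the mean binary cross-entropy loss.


L[0] = -ln(0.104) = 2.2634
L[1] = -ln(1-0.826) = -ln(0.174) = 1.7487
L[2] = -ln(0.421) = 0.8651
L[3] = -ln(1-0.641) = -ln(0.359) = 1.0244
mean = (2.2634 + 1.7487 + 0.8651 + 1.0244)/4 = 1.4754

1.4754


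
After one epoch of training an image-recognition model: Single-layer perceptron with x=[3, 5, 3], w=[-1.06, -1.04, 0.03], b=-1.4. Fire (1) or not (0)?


z = (3)·(-1.06) + (5)·(-1.04) + (3)·(0.03) - 1.4
  = -9.69
step(z) = 0 (z<0)

0


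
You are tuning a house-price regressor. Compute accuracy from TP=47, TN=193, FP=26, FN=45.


Accuracy = (TP+TN)/(TP+TN+FP+FN)
= (47+193)/(311)
= 240/311 = 77.17%

77.17%


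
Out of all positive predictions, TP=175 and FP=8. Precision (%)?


Precision = TP/(TP+FP)
= 175/(175+8)
= 175/183 = 95.63%

95.63%


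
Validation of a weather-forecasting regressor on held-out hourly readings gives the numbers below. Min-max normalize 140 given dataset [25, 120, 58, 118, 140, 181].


min=25, max=181
(140-25)/(181-25) = 115/156 = 0.7372

0.7372


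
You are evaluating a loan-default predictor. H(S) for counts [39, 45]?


Probabilities: [39/84, 45/84] ≈ [0.4643, 0.5357]
H = -((39/84)·log₂(39/84) + (45/84)·log₂(45/84))
  = 0.9963 bits

0.9963 bits


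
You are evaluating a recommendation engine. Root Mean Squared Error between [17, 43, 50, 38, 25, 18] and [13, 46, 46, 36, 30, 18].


MSE = 70/6 = 11.6667
RMSE = √(70/6) = 3.4157

3.4157


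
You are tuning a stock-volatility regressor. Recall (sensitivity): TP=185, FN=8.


Recall = TP/(TP+FN)
= 185/(185+8)
= 185/193 = 95.85%

95.85%


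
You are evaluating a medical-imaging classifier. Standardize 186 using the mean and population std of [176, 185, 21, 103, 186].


μ = 134.2, σ = 64.4962
z = (186 - 134.2)/64.4962 = 0.8031

0.8031


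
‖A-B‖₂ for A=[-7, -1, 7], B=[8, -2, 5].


d = √((-7-8)² + (-1+ 2)² + (7-5)²)
  = √(225 + 1 + 4)
  = √230 = 15.1658

15.1658


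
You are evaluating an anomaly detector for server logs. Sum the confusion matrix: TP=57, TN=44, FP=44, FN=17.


Total = TP + TN + FP + FN
= 57 + 44 + 44 + 17
= 162
(Predicted positive: 101, predicted negative: 61)

162


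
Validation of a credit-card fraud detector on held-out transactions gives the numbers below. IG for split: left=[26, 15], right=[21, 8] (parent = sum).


Parent = [47, 23], H_parent = 0.9135
H_left = 0.9474 (n=41), H_right = 0.8498 (n=29)
H_children = (41/70)·0.9474 + (29/70)·0.8498 = 0.907
IG = 0.9135 - 0.907 = 0.0065

0.0065


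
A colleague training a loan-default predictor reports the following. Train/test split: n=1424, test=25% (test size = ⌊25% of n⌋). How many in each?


Test = ⌊1424·25/100⌋ = 356
Train = 1424 - 356 = 1068

Train: 1068, Test: 356


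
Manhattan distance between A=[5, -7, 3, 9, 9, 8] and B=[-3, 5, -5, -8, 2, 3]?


d = |5+ 3| + |-7-5| + |3+ 5| + |9+ 8| + |9-2| + |8-3|
  = 8 + 12 + 8 + 17 + 7 + 5
  = 57

57


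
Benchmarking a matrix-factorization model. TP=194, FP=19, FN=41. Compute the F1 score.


Precision = 194/213 = 0.9108
Recall = 194/235 = 0.8255
F1 = 2·P·R/(P+R) = 2·TP/(2·TP+FP+FN) = 388/(388+19+41) = 388/448 = 0.8661

0.8661


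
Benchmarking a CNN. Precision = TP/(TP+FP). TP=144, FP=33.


Precision = TP/(TP+FP)
= 144/(144+33)
= 144/177 = 81.36%

81.36%


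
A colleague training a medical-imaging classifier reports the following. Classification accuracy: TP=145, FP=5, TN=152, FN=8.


Accuracy = (TP+TN)/(TP+TN+FP+FN)
= (145+152)/(310)
= 297/310 = 95.81%

95.81%


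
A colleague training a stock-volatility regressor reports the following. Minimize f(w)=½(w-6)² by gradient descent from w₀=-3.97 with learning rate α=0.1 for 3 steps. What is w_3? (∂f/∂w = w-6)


step 1: grad = -3.97-6 = -9.97; w = -3.97 - 0.1·(-9.97) = -2.973
step 2: grad = -2.973-6 = -8.973; w = -2.973 - 0.1·(-8.973) = -2.0757
step 3: grad = -2.0757-6 = -8.0757; w = -2.0757 - 0.1·(-8.0757) = -1.26813

-1.26813


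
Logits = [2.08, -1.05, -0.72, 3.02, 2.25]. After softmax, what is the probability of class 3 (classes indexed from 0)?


Exponentials: e^2.08=8.0045, e^-1.05=0.3499, e^-0.72=0.4868, e^3.02=20.4913, e^2.25=9.4877
Sum = 38.8202
Softmax = [0.2062, 0.009, 0.0125, 0.5279, 0.2444]
p[3] = 20.4913/38.8202 = 0.5279

0.5279


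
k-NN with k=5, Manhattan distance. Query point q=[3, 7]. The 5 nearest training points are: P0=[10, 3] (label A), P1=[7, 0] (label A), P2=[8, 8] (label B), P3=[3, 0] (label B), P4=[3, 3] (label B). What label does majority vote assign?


d(q,P0) = 11  (label A)
d(q,P1) = 11  (label A)
d(q,P2) = 6  (label B)
d(q,P3) = 7  (label B)
d(q,P4) = 4  (label B)
Votes: A=2, B=3
Majority → B

B


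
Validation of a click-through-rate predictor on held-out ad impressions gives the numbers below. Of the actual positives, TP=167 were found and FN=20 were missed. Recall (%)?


Recall = TP/(TP+FN)
= 167/(167+20)
= 167/187 = 89.3%

89.3%


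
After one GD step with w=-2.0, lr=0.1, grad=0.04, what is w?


w_new = w - α·∇
= -2.0 - 0.1·0.04
= -2.0 - 0.004
= -2.004

-2.004


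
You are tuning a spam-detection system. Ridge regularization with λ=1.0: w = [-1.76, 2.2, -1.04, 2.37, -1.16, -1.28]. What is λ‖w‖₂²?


‖w‖₂² = (-1.76)² + (2.2)² + (-1.04)² + (2.37)² + (-1.16)² + (-1.28)²
     = 3.0976 + 4.84 + 1.0816 + 5.6169 + 1.3456 + 1.6384
     = 17.6201
λ·‖w‖₂² = 1.0·17.6201 = 17.6201

17.6201


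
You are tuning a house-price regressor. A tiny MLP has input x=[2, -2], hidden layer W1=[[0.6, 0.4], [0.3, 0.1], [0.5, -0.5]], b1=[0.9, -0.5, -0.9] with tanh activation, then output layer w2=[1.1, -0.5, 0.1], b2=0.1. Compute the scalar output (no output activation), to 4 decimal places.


z1[0] = (0.6)·(2) + (0.4)·(-2) + 0.9 = 1.3
z1[1] = (0.3)·(2) + (0.1)·(-2) - 0.5 = -0.1
z1[2] = (0.5)·(2) + (-0.5)·(-2) - 0.9 = 1.1
h = tanh(z1) = [0.8617, -0.0997, 0.8005]
output = (1.1)·(0.8617) + (-0.5)·(-0.0997) + (0.1)·(0.8005) + 0.1 = 1.1778

1.1778


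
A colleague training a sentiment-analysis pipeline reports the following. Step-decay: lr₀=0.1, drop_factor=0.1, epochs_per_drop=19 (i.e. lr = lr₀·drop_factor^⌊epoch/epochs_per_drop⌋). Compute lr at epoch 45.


n_drops = ⌊45/19⌋ = 2
lr = 0.1·0.1^2 = 0.1·0.01 = 0.001

0.001


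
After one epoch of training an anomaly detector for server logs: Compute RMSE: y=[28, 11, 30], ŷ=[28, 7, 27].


MSE = 25/3 = 8.3333
RMSE = √(25/3) = 2.8868

2.8868


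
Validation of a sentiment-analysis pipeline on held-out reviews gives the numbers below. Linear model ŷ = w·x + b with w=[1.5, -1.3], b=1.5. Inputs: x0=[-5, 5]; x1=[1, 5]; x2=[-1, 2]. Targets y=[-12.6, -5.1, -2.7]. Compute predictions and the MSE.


ŷ0 = (1.5)·(-5) + (-1.3)·(5) + 1.5 = -12.5
ŷ1 = (1.5)·(1) + (-1.3)·(5) + 1.5 = -3.5
ŷ2 = (1.5)·(-1) + (-1.3)·(2) + 1.5 = -2.6
errors² = [0.01, 2.56, 0.01]
MSE = 2.5800/3 = 0.86

0.86


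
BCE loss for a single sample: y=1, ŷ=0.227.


BCE = -[y·ln(p) + (1-y)·ln(1-p)]
= -1·ln(0.227) - 0
= -ln(0.227) = 1.4828

1.4828


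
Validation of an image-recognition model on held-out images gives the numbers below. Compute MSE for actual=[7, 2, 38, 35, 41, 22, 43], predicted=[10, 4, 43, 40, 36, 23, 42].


Squared errors: (7-10)²=9, (2-4)²=4, (38-43)²=25, (35-40)²=25, (41-36)²=25, (22-23)²=1, (43-42)²=1
Sum = 90
MSE = 90/7 = 90/7

90/7


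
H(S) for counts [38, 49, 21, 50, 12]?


Probabilities: [38/170, 49/170, 21/170, 50/170, 12/170] ≈ [0.2235, 0.2882, 0.1235, 0.2941, 0.0706]
H = -((38/170)·log₂(38/170) + (49/170)·log₂(49/170) + (21/170)·log₂(21/170) + (50/170)·log₂(50/170) + (12/170)·log₂(12/170))
  = 2.1624 bits

2.1624 bits


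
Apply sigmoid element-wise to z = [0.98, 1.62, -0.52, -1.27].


σ(0.98) = 1/(1+e^-0.98) = 0.7271
σ(1.62) = 1/(1+e^-1.62) = 0.8348
σ(-0.52) = 1/(1+e^0.52) = 0.3729
σ(-1.27) = 1/(1+e^1.27) = 0.2193
result = [0.7271, 0.8348, 0.3729, 0.2193]

[0.7271, 0.8348, 0.3729, 0.2193]


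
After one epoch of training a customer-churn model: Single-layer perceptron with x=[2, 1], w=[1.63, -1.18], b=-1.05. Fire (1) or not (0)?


z = (2)·(1.63) + (1)·(-1.18) - 1.05
  = 1.03
step(z) = 1 (z≥0)

1


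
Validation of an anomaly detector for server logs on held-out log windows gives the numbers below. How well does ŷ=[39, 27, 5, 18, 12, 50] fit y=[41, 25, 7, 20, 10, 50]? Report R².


ȳ = 25.5
SS_res = Σ(y-ŷ)² = 20
SS_tot = Σ(y-ȳ)² = 1453.5
R² = 1 - SS_res/SS_tot = 1 - 0.0138 = 0.9862

0.9862


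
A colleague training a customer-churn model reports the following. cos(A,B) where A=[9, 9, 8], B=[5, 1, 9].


A·B = 9·5 + 9·1 + 8·9 = 126
‖A‖ = √226 = 15.0333, ‖B‖ = √107 = 10.3441
cos = 126/(√226·√107) = 126/√24182 = 0.8103

0.8103
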